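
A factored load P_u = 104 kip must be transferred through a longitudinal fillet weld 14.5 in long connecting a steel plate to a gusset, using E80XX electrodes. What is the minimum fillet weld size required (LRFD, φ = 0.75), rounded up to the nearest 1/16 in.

w = 5/16 in

E80XX → F_EXX = 80 ksi.
Total weld length L = 14.5 in.
Required throat t_e = P_u / (φ × 0.6 F_EXX × L) = 104 / (0.75 × 0.6 × 80 × 14.5) = 0.1992 in.
Required leg w = t_e / 0.707 = 0.2818 in → use 5/16 in.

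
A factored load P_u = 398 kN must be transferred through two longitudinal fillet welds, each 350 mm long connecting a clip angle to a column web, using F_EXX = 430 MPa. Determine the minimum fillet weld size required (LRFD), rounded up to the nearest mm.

Total weld length L = 700 mm.
Required throat t_e = P_u / (φ × 0.6 F_EXX × L) = 398 / (0.75 × 0.6 × 430 × 700 × 10⁻³) = 2.938 mm.
Required leg w = t_e / 0.707 = 4.156 mm → use 5 mm.

w = 5 mm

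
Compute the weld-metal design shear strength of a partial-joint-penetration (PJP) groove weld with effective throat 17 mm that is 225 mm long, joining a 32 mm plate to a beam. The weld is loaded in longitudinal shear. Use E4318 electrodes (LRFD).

E43XX → F_EXX = 430 MPa.
Effective throat (given) t_e = 17 mm.
A_we = 17 × 225 = 3825 mm².
F_nw = 0.6 F_EXX = 258 MPa.
φR_n = 0.75 × 258 × 3825 × 10⁻³ = 740.1 kN.

φR_n ≈ 740 kN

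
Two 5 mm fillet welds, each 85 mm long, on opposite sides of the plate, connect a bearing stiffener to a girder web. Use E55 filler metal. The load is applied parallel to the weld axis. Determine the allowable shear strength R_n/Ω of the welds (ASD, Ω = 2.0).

E55XX → F_EXX = 550 MPa.
Effective throat t_e = 0.707 × 5 = 3.535 mm.
Total length L = 170 mm; A_we = 3.535 × 170 = 600.9 mm².
F_nw = 0.6 F_EXX = 0.6 × 550 = 330 MPa.
R_n = 330 × 600.9 × 10⁻³ = 198.3 kN; R_n/Ω = 198.3/2.0 = 99.16 kN.

R_n/Ω ≈ 99.2 kN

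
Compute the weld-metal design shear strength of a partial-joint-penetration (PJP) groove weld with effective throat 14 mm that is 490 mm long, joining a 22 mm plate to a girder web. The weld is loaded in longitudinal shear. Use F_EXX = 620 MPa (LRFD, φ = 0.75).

φR_n ≈ 1910 kN

Effective throat (given) t_e = 14 mm.
A_we = 14 × 490 = 6860 mm².
F_nw = 0.6 F_EXX = 372 MPa.
φR_n = 0.75 × 372 × 6860 × 10⁻³ = 1914 kN.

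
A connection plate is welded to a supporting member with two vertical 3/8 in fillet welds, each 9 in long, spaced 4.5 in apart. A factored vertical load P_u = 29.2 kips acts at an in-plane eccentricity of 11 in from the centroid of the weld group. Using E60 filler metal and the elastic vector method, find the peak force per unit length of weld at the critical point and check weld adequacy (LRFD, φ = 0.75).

E60XX → F_EXX = 60 ksi.
Total weld length L_w = 18 in. Treat welds as unit-width lines.
Polar moment about centroid: J = 2[d³/12 + d(b/2)²] = 2[9³/12 + 9×2.25²] = 212.6 in³.
Direct shear f_v = P/L_w = 29.2 / 18 = 1.622 kip/in (vertical).
Torsion M = P·e = 29.2 × 11 = 321.2 kip·in.
Critical point at (x, y) = (2.25, 4.5) from centroid. f_tx = M·y/J = 6.798 kip/in; f_ty = M·x/J = 3.399 kip/in.
Resultant f_max = √[f_tx² + (f_v + f_ty)²] = √[6.798² + (1.622 + 3.399)²] = 8.451 kip/in.
Capacity per unit length: φr_n = 0.75 × 0.6 × 60 × (0.707 × 0.375) = 7.158 kip/in.
8.451 > 7.158 → NOT adequate.

f_max ≈ 8.45 kip/in; NOT adequate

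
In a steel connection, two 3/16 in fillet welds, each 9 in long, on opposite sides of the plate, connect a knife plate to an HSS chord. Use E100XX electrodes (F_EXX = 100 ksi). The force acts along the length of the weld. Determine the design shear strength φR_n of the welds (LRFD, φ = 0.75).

Effective throat t_e = 0.707 × 0.1875 = 0.1326 in.
Total length L = 18 in; A_we = 0.1326 × 18 = 2.386 in².
F_nw = 0.6 F_EXX = 0.6 × 100 = 60 ksi.
φR_n = 0.75 × 60 × 2.386 = 107.4 kip.

φR_n ≈ 107 kip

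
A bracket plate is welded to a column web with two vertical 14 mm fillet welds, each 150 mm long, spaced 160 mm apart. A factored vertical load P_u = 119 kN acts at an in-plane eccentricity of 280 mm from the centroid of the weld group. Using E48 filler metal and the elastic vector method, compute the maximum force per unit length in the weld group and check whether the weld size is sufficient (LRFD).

f_max ≈ 1780 N/mm; adequate

E48XX → F_EXX = 480 MPa.
Total weld length L_w = 300 mm. Treat welds as unit-width lines.
Polar moment about centroid: J = 2[d³/12 + d(b/2)²] = 2[150³/12 + 150×80²] = 2482000 mm³.
Direct shear f_v = P/L_w = 119×10³ / 300 = 396.7 N/mm (vertical).
Torsion M = P·e = 119×10³ × 280 = 33320000 N·mm.
Critical point at (x, y) = (80, 75) from centroid. f_tx = M·y/J = 1007 N/mm; f_ty = M·x/J = 1074 N/mm.
Resultant f_max = √[f_tx² + (f_v + f_ty)²] = √[1007² + (396.7 + 1074)²] = 1782 N/mm.
Capacity per unit length: φr_n = 0.75 × 0.6 × 480 × (0.707 × 14) = 2138 N/mm.
1782 ≤ 2138 → adequate.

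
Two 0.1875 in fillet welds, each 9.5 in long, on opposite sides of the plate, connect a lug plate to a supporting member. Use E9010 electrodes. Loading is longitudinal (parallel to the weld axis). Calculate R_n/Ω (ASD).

E90XX → F_EXX = 90 ksi.
Effective throat t_e = 0.707 × 0.1875 = 0.1326 in.
Total length L = 19 in; A_we = 0.1326 × 19 = 2.519 in².
F_nw = 0.6 F_EXX = 0.6 × 90 = 54 ksi.
R_n = 54 × 2.519 = 136 kip; R_n/Ω = 136/2.0 = 68 kip.

R_n/Ω ≈ 68 kip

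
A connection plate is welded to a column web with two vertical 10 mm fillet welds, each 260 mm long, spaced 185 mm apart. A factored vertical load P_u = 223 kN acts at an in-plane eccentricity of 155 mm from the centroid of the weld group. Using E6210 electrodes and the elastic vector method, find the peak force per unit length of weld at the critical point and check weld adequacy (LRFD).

E62XX → F_EXX = 620 MPa.
Total weld length L_w = 520 mm. Treat welds as unit-width lines.
Polar moment about centroid: J = 2[d³/12 + d(b/2)²] = 2[260³/12 + 260×92.5²] = 7379000 mm³.
Direct shear f_v = P/L_w = 223×10³ / 520 = 428.8 N/mm (vertical).
Torsion M = P·e = 223×10³ × 155 = 34565000 N·mm.
Critical point at (x, y) = (92.5, 130) from centroid. f_tx = M·y/J = 609 N/mm; f_ty = M·x/J = 433.3 N/mm.
Resultant f_max = √[f_tx² + (f_v + f_ty)²] = √[609² + (428.8 + 433.3)²] = 1056 N/mm.
Capacity per unit length: φr_n = 0.75 × 0.6 × 620 × (0.707 × 10) = 1973 N/mm.
1056 ≤ 1973 → adequate.

f_max ≈ 1060 N/mm; adequate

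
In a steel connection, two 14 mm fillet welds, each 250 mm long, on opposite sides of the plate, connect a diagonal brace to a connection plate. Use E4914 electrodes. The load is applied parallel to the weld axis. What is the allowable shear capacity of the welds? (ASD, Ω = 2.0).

E49XX → F_EXX = 490 MPa.
Effective throat t_e = 0.707 × 14 = 9.898 mm.
Total length L = 500 mm; A_we = 9.898 × 500 = 4949 mm².
F_nw = 0.6 F_EXX = 0.6 × 490 = 294 MPa.
R_n = 294 × 4949 × 10⁻³ = 1455 kN; R_n/Ω = 1455/2.0 = 727.5 kN.

R_n/Ω ≈ 728 kN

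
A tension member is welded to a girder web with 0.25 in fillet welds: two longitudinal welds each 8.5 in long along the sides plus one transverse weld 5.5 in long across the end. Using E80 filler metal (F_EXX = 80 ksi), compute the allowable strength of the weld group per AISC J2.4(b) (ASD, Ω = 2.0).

R_n/Ω ≈ 96.3 kip

t_e = 0.707 × 0.25 = 0.1767 in.
R_nwl = 0.6 × 80 × 0.1767 × 17 = 144.2 kip (longitudinal, 2 welds).
R_nwt = 0.6 × 80 × 0.1767 × 5.5 = 46.66 kip (transverse, base value).
(i) R_nwl + R_nwt = 190.9 kip; (ii) 0.85 R_nwl + 1.5 R_nwt = 192.6 kip.
R_n = max = 192.6 kip [governs: (ii)]; R_n/Ω = 96.29 kip.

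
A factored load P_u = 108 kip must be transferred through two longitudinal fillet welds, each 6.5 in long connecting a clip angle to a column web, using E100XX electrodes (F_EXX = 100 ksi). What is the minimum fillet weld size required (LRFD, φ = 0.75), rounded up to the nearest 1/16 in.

Total weld length L = 13 in.
Required throat t_e = P_u / (φ × 0.6 F_EXX × L) = 108 / (0.75 × 0.6 × 100 × 13) = 0.1846 in.
Required leg w = t_e / 0.707 = 0.2611 in → use 5/16 in.

w = 5/16 in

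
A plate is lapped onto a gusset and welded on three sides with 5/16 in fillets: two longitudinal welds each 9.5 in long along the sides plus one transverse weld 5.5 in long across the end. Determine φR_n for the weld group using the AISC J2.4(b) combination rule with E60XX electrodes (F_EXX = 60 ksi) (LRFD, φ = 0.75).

t_e = 0.707 × 0.3125 = 0.2209 in.
R_nwl = 0.6 × 60 × 0.2209 × 19 = 151.1 kip (longitudinal, 2 welds).
R_nwt = 0.6 × 60 × 0.2209 × 5.5 = 43.75 kip (transverse, base value).
(i) R_nwl + R_nwt = 194.9 kip; (ii) 0.85 R_nwl + 1.5 R_nwt = 194.1 kip.
R_n = max = 194.9 kip [governs: (i)]; φR_n = 146.2 kip.

φR_n ≈ 146 kip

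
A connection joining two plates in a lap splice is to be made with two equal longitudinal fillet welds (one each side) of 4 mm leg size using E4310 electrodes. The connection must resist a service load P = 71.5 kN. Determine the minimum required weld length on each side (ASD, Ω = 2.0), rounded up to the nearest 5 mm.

L = 100 mm on each side

E43XX → F_EXX = 430 MPa.
Throat t_e = 0.707 × 4 = 2.828 mm.
r_n/Ω = (0.6 × 430 × 2.828) / 2.0 = 364.8 N/mm = 0.3648 kN/mm.
L_req = P / (r_n/Ω) = 71.5 / 0.3648 = 196 mm total.
Per side: 196 / 2 = 98 mm.
Round up → use L = 100 mm on each side.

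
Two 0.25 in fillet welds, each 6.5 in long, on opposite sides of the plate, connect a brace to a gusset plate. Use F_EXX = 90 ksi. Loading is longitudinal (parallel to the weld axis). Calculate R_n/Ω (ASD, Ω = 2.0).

Effective throat t_e = 0.707 × 0.25 = 0.1767 in.
Total length L = 13 in; A_we = 0.1767 × 13 = 2.298 in².
F_nw = 0.6 F_EXX = 0.6 × 90 = 54 ksi.
R_n = 54 × 2.298 = 124.1 kip; R_n/Ω = 124.1/2.0 = 62.04 kip.

R_n/Ω ≈ 62 kip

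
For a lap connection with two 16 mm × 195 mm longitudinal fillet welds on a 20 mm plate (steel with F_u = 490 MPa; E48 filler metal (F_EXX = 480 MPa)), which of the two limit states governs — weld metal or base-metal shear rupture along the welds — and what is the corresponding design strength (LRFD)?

φR_n ≈ 953 kN (weld metal governs)

t_e = 0.707 × 16 = 11.31 mm; L = 390 mm.
Weld metal: φR_n = 0.75 × 0.6 × 480 × 11.31 × 390 × 10⁻³ = 952.9 kN.
Base metal (shear rupture): φR_n = 0.75 × 0.6 × 490 × 20 × 390 × 10⁻³ = 1720 kN.
Governing: weld metal.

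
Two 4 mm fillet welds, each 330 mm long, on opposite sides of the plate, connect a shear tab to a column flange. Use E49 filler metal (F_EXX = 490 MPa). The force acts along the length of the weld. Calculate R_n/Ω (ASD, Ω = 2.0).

Effective throat t_e = 0.707 × 4 = 2.828 mm.
Total length L = 660 mm; A_we = 2.828 × 660 = 1866 mm².
F_nw = 0.6 F_EXX = 0.6 × 490 = 294 MPa.
R_n = 294 × 1866 × 10⁻³ = 548.7 kN; R_n/Ω = 548.7/2.0 = 274.4 kN.

R_n/Ω ≈ 274 kN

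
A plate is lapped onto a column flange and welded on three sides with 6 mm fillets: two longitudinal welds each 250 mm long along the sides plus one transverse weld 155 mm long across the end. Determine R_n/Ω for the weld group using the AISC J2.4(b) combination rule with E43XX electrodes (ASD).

R_n/Ω ≈ 360 kN

E43XX → F_EXX = 430 MPa.
t_e = 0.707 × 6 = 4.242 mm.
R_nwl = 0.6 × 430 × 4.242 × 500 × 10⁻³ = 547.2 kN (longitudinal, 2 welds).
R_nwt = 0.6 × 430 × 4.242 × 155 × 10⁻³ = 169.6 kN (transverse, base value).
(i) R_nwl + R_nwt = 716.9 kN; (ii) 0.85 R_nwl + 1.5 R_nwt = 719.6 kN.
R_n = max = 719.6 kN [governs: (ii)]; R_n/Ω = 359.8 kN.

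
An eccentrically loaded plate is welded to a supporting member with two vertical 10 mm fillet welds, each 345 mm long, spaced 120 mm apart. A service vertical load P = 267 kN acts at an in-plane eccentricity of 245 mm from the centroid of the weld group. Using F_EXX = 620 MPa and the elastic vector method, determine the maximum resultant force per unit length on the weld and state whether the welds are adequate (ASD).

Total weld length L_w = 690 mm. Treat welds as unit-width lines.
Polar moment about centroid: J = 2[d³/12 + d(b/2)²] = 2[345³/12 + 345×60²] = 9328000 mm³.
Direct shear f_v = P/L_w = 267×10³ / 690 = 387 N/mm (vertical).
Torsion M = P·e = 267×10³ × 245 = 65415000 N·mm.
Critical point at (x, y) = (60, 172.5) from centroid. f_tx = M·y/J = 1210 N/mm; f_ty = M·x/J = 420.8 N/mm.
Resultant f_max = √[f_tx² + (f_v + f_ty)²] = √[1210² + (387 + 420.8)²] = 1455 N/mm.
Capacity per unit length: r_n/Ω = (1/2.0) × 0.6 × 620 × (0.707 × 10) = 1315 N/mm.
1455 > 1315 → NOT adequate.

f_max ≈ 1450 N/mm; NOT adequate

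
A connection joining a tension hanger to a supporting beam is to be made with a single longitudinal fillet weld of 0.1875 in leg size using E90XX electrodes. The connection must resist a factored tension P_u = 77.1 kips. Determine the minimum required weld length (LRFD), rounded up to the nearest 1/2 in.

E90XX → F_EXX = 90 ksi.
Throat t_e = 0.707 × 0.1875 = 0.1326 in.
φr_n = 0.75 × 0.6 × 90 × 0.1326 = 5.369 kips/in.
L_req = P_u / φr_n = 77.1 / 5.369 = 14.36 in total.
Round up → use L = 14.5 in.

L = 14.5 in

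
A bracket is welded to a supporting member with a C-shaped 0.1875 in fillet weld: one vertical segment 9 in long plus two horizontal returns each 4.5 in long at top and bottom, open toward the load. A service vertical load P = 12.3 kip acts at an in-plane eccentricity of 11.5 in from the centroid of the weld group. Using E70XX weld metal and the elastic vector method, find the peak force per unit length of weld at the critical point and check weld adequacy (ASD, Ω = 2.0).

f_max ≈ 3.29 kip/in; NOT adequate

E70XX → F_EXX = 70 ksi.
Total weld length L_w = 18 in. Treat welds as unit-width lines.
Centroid: x̄ = 2×4.5×2.25 / 18 = 1.125 in from the vertical weld.
Polar moment about centroid: J = I_x + I_y = [9³/12 + 2×4.5×4.5²] + [9×1.125² + 2(4.5³/12 + 4.5×1.125²)] = 281 in³.
Direct shear f_v = P/L_w = 12.3 / 18 = 0.6833 kip/in (vertical).
Torsion M = P·e = 12.3 × 11.5 = 141.45 kip·in.
Critical point at (x, y) = (3.375, 4.5) from centroid. f_tx = M·y/J = 2.265 kip/in; f_ty = M·x/J = 1.699 kip/in.
Resultant f_max = √[f_tx² + (f_v + f_ty)²] = √[2.265² + (0.6833 + 1.699)²] = 3.288 kip/in.
Capacity per unit length: r_n/Ω = (1/2.0) × 0.6 × 70 × (0.707 × 0.1875) = 2.784 kip/in.
3.288 > 2.784 → NOT adequate.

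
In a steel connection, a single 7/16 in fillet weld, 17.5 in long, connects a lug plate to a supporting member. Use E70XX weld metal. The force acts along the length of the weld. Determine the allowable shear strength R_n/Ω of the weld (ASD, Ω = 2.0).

E70XX → F_EXX = 70 ksi.
Effective throat t_e = 0.707 × 0.4375 = 0.3093 in.
Total length L = 17.5 in; A_we = 0.3093 × 17.5 = 5.413 in².
F_nw = 0.6 F_EXX = 0.6 × 70 = 42 ksi.
R_n = 42 × 5.413 = 227.3 kip; R_n/Ω = 227.3/2.0 = 113.7 kip.

R_n/Ω ≈ 114 kip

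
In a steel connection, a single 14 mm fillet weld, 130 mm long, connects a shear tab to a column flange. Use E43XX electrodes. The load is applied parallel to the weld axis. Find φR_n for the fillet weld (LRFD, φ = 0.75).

E43XX → F_EXX = 430 MPa.
Effective throat t_e = 0.707 × 14 = 9.898 mm.
Total length L = 130 mm; A_we = 9.898 × 130 = 1287 mm².
F_nw = 0.6 F_EXX = 0.6 × 430 = 258 MPa.
φR_n = 0.75 × 258 × 1287 × 10⁻³ = 249 kN.

φR_n ≈ 249 kN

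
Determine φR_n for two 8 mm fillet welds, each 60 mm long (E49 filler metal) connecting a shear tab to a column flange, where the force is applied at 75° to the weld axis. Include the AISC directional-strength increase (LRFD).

E49XX → F_EXX = 490 MPa.
t_e = 0.707 × 8 = 5.656 mm; A_we = 5.656 × 120 = 678.7 mm².
Directional factor: 1.0 + 0.5 sin^1.5(75°) = 1.475.
F_nw = 0.6 × 490 × 1.475 = 433.6 MPa.
φR_n = 0.75 × 433.6 × 678.7 × 10⁻³ = 220.7 kN.

φR_n ≈ 221 kN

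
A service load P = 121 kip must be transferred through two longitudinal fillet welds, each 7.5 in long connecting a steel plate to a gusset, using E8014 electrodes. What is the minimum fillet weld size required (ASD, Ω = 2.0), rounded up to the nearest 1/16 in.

E80XX → F_EXX = 80 ksi.
Total weld length L = 15 in.
Required throat t_e = P × Ω / (0.6 F_EXX × L) = 121 × 2.0 / (0.6 × 80 × 15) = 0.3361 in.
Required leg w = t_e / 0.707 = 0.4754 in → use 1/2 in.

w = 1/2 in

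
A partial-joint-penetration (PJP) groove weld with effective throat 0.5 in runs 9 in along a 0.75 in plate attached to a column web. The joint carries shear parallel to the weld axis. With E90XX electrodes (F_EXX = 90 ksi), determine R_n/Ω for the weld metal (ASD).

Effective throat (given) t_e = 0.5 in.
A_we = 0.5 × 9 = 4.5 in².
F_nw = 0.6 F_EXX = 54 ksi.
R_n/Ω = (54 × 4.5) / 2.0 = 121.5 kip.

R_n/Ω ≈ 122 kip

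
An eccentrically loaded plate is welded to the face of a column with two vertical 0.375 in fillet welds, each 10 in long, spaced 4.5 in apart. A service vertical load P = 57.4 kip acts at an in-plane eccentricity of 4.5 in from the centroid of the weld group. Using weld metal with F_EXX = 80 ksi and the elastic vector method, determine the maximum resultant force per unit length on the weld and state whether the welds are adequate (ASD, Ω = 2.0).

f_max ≈ 6.97 kip/in; NOT adequate

Total weld length L_w = 20 in. Treat welds as unit-width lines.
Polar moment about centroid: J = 2[d³/12 + d(b/2)²] = 2[10³/12 + 10×2.25²] = 267.9 in³.
Direct shear f_v = P/L_w = 57.4 / 20 = 2.87 kip/in (vertical).
Torsion M = P·e = 57.4 × 4.5 = 258.3 kip·in.
Critical point at (x, y) = (2.25, 5) from centroid. f_tx = M·y/J = 4.821 kip/in; f_ty = M·x/J = 2.169 kip/in.
Resultant f_max = √[f_tx² + (f_v + f_ty)²] = √[4.821² + (2.87 + 2.169)²] = 6.974 kip/in.
Capacity per unit length: r_n/Ω = (1/2.0) × 0.6 × 80 × (0.707 × 0.375) = 6.363 kip/in.
6.974 > 6.363 → NOT adequate.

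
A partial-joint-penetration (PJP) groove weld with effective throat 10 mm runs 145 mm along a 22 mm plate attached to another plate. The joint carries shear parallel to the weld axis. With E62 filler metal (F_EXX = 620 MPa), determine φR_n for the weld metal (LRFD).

Effective throat (given) t_e = 10 mm.
A_we = 10 × 145 = 1450 mm².
F_nw = 0.6 F_EXX = 372 MPa.
φR_n = 0.75 × 372 × 1450 × 10⁻³ = 404.5 kN.

φR_n ≈ 405 kN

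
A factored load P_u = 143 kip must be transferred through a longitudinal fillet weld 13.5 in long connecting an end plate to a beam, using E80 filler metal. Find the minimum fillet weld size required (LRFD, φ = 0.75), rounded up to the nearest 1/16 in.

E80XX → F_EXX = 80 ksi.
Total weld length L = 13.5 in.
Required throat t_e = P_u / (φ × 0.6 F_EXX × L) = 143 / (0.75 × 0.6 × 80 × 13.5) = 0.2942 in.
Required leg w = t_e / 0.707 = 0.4162 in → use 7/16 in.

w = 7/16 in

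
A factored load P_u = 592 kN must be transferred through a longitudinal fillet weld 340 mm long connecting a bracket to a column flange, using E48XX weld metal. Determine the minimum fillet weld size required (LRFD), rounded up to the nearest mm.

w = 12 mm

E48XX → F_EXX = 480 MPa.
Total weld length L = 340 mm.
Required throat t_e = P_u / (φ × 0.6 F_EXX × L) = 592 / (0.75 × 0.6 × 480 × 340 × 10⁻³) = 8.061 mm.
Required leg w = t_e / 0.707 = 11.4 mm → use 12 mm.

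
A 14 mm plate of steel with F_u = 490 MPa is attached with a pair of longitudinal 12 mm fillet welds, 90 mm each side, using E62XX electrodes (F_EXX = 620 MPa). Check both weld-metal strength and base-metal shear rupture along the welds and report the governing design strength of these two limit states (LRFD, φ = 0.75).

t_e = 0.707 × 12 = 8.484 mm; L = 180 mm.
Weld metal: φR_n = 0.75 × 0.6 × 620 × 8.484 × 180 × 10⁻³ = 426.1 kN.
Base metal (shear rupture): φR_n = 0.75 × 0.6 × 490 × 14 × 180 × 10⁻³ = 555.7 kN.
Governing: weld metal.

φR_n ≈ 426 kN (weld metal governs)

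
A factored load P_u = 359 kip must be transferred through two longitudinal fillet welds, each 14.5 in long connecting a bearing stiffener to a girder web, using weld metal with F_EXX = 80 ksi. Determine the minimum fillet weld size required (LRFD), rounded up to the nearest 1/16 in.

w = 1/2 in

Total weld length L = 29 in.
Required throat t_e = P_u / (φ × 0.6 F_EXX × L) = 359 / (0.75 × 0.6 × 80 × 29) = 0.3439 in.
Required leg w = t_e / 0.707 = 0.4864 in → use 1/2 in.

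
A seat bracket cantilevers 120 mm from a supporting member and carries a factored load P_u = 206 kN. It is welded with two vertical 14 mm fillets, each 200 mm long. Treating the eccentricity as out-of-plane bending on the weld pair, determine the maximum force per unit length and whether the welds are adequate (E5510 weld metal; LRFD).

E55XX → F_EXX = 550 MPa.
L_w = 2 × 200 = 400 mm; section modulus (unit throat) S = 2 × L²/6 = 13330 mm².
Direct shear f_v = P/L_w = 206×10³/400 = 515 N/mm.
Moment M = P × e = 206×10³ × 120 = 24720000 N·mm; bending f_b = M/S = 1854 N/mm.
f_max = √(f_v² + f_b²) = √(515² + 1854²) = 1924 N/mm.
φr_n = 0.75 × 0.6 × 550 × (0.707 × 14) = 2450 N/mm → adequate.

f_max ≈ 1920 N/mm; adequate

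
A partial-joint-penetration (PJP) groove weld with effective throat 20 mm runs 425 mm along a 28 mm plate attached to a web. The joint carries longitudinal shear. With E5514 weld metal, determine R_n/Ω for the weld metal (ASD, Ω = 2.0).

E55XX → F_EXX = 550 MPa.
Effective throat (given) t_e = 20 mm.
A_we = 20 × 425 = 8500 mm².
F_nw = 0.6 F_EXX = 330 MPa.
R_n/Ω = (330 × 8500) / 2.0 × 10⁻³ = 1402 kN.

R_n/Ω ≈ 1400 kN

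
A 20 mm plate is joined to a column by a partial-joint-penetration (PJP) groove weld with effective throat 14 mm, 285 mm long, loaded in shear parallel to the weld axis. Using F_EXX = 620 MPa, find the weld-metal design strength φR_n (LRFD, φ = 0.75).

φR_n ≈ 1110 kN

Effective throat (given) t_e = 14 mm.
A_we = 14 × 285 = 3990 mm².
F_nw = 0.6 F_EXX = 372 MPa.
φR_n = 0.75 × 372 × 3990 × 10⁻³ = 1113 kN.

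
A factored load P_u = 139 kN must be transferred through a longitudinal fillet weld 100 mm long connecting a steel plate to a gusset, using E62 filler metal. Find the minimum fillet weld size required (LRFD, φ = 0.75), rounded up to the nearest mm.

E62XX → F_EXX = 620 MPa.
Total weld length L = 100 mm.
Required throat t_e = P_u / (φ × 0.6 F_EXX × L) = 139 / (0.75 × 0.6 × 620 × 100 × 10⁻³) = 4.982 mm.
Required leg w = t_e / 0.707 = 7.047 mm → use 8 mm.

w = 8 mm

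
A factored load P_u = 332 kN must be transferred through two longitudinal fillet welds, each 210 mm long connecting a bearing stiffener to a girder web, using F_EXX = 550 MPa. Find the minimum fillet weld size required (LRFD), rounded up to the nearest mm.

w = 5 mm

Total weld length L = 420 mm.
Required throat t_e = P_u / (φ × 0.6 F_EXX × L) = 332 / (0.75 × 0.6 × 550 × 420 × 10⁻³) = 3.194 mm.
Required leg w = t_e / 0.707 = 4.517 mm → use 5 mm.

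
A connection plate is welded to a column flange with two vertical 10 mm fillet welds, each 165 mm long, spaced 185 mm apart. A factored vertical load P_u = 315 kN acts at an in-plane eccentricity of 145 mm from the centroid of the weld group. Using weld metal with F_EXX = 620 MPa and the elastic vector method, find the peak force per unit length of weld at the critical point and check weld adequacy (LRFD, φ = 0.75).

Total weld length L_w = 330 mm. Treat welds as unit-width lines.
Polar moment about centroid: J = 2[d³/12 + d(b/2)²] = 2[165³/12 + 165×92.5²] = 3572000 mm³.
Direct shear f_v = P/L_w = 315×10³ / 330 = 954.5 N/mm (vertical).
Torsion M = P·e = 315×10³ × 145 = 45675000 N·mm.
Critical point at (x, y) = (92.5, 82.5) from centroid. f_tx = M·y/J = 1055 N/mm; f_ty = M·x/J = 1183 N/mm.
Resultant f_max = √[f_tx² + (f_v + f_ty)²] = √[1055² + (954.5 + 1183)²] = 2383 N/mm.
Capacity per unit length: φr_n = 0.75 × 0.6 × 620 × (0.707 × 10) = 1973 N/mm.
2383 > 1973 → NOT adequate.

f_max ≈ 2380 N/mm; NOT adequate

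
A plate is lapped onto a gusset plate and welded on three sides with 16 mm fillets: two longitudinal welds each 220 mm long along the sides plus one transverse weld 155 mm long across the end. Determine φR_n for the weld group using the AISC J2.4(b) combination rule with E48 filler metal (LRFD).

φR_n ≈ 1480 kN

E48XX → F_EXX = 480 MPa.
t_e = 0.707 × 16 = 11.31 mm.
R_nwl = 0.6 × 480 × 11.31 × 440 × 10⁻³ = 1433 kN (longitudinal, 2 welds).
R_nwt = 0.6 × 480 × 11.31 × 155 × 10⁻³ = 505 kN (transverse, base value).
(i) R_nwl + R_nwt = 1938 kN; (ii) 0.85 R_nwl + 1.5 R_nwt = 1976 kN.
R_n = max = 1976 kN [governs: (ii)]; φR_n = 1482 kN.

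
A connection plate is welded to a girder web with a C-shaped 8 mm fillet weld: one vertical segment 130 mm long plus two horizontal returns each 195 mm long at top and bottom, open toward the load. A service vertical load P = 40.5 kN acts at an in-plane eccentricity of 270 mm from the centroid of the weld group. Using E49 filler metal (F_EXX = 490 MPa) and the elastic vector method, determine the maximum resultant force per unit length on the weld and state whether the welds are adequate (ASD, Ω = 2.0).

f_max ≈ 448 N/mm; adequate

Total weld length L_w = 520 mm. Treat welds as unit-width lines.
Centroid: x̄ = 2×195×97.5 / 520 = 73.12 mm from the vertical weld.
Polar moment about centroid: J = I_x + I_y = [130³/12 + 2×195×65²] + [130×73.12² + 2(195³/12 + 195×24.38²)] = 3994000 mm³.
Direct shear f_v = P/L_w = 40.5×10³ / 520 = 77.88 N/mm (vertical).
Torsion M = P·e = 40.5×10³ × 270 = 10935000 N·mm.
Critical point at (x, y) = (121.9, 65) from centroid. f_tx = M·y/J = 178 N/mm; f_ty = M·x/J = 333.7 N/mm.
Resultant f_max = √[f_tx² + (f_v + f_ty)²] = √[178² + (77.88 + 333.7)²] = 448.4 N/mm.
Capacity per unit length: r_n/Ω = (1/2.0) × 0.6 × 490 × (0.707 × 8) = 831.4 N/mm.
448.4 ≤ 831.4 → adequate.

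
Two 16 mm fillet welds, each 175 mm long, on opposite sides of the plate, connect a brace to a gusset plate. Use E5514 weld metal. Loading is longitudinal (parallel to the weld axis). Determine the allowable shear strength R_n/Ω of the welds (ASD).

E55XX → F_EXX = 550 MPa.
Effective throat t_e = 0.707 × 16 = 11.31 mm.
Total length L = 350 mm; A_we = 11.31 × 350 = 3959 mm².
F_nw = 0.6 F_EXX = 0.6 × 550 = 330 MPa.
R_n = 330 × 3959 × 10⁻³ = 1307 kN; R_n/Ω = 1307/2.0 = 653.3 kN.

R_n/Ω ≈ 653 kN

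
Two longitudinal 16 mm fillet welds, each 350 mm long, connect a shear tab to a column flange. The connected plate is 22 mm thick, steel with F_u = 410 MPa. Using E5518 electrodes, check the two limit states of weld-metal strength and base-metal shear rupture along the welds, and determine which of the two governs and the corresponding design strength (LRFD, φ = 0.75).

φR_n ≈ 1960 kN (weld metal governs)

E55XX → F_EXX = 550 MPa.
t_e = 0.707 × 16 = 11.31 mm; L = 700 mm.
Weld metal: φR_n = 0.75 × 0.6 × 550 × 11.31 × 700 × 10⁻³ = 1960 kN.
Base metal (shear rupture): φR_n = 0.75 × 0.6 × 410 × 22 × 700 × 10⁻³ = 2841 kN.
Governing: weld metal.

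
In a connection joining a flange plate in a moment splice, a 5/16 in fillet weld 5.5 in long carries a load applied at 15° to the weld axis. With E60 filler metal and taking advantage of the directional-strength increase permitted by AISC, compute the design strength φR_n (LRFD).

φR_n ≈ 35 kip

E60XX → F_EXX = 60 ksi.
t_e = 0.707 × 0.3125 = 0.2209 in; A_we = 0.2209 × 5.5 = 1.215 in².
Directional factor: 1.0 + 0.5 sin^1.5(15°) = 1.066.
F_nw = 0.6 × 60 × 1.066 = 38.37 ksi.
φR_n = 0.75 × 38.37 × 1.215 = 34.97 kip.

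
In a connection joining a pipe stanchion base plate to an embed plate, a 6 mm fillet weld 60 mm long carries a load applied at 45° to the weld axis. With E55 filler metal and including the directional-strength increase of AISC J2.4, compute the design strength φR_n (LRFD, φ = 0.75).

φR_n ≈ 81.7 kN

E55XX → F_EXX = 550 MPa.
t_e = 0.707 × 6 = 4.242 mm; A_we = 4.242 × 60 = 254.5 mm².
Directional factor: 1.0 + 0.5 sin^1.5(45°) = 1.297.
F_nw = 0.6 × 550 × 1.297 = 428.1 MPa.
φR_n = 0.75 × 428.1 × 254.5 × 10⁻³ = 81.72 kN.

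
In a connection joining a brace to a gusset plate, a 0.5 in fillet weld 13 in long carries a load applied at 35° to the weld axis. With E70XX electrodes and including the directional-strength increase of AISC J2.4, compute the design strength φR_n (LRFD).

φR_n ≈ 176 kips

E70XX → F_EXX = 70 ksi.
t_e = 0.707 × 0.5 = 0.3535 in; A_we = 0.3535 × 13 = 4.595 in².
Directional factor: 1.0 + 0.5 sin^1.5(35°) = 1.217.
F_nw = 0.6 × 70 × 1.217 = 51.12 ksi.
φR_n = 0.75 × 51.12 × 4.595 = 176.2 kips.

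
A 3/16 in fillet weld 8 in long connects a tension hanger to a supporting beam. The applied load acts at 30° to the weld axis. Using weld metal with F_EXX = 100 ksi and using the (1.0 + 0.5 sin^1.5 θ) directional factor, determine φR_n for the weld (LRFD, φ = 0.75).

t_e = 0.707 × 0.1875 = 0.1326 in; A_we = 0.1326 × 8 = 1.06 in².
Directional factor: 1.0 + 0.5 sin^1.5(30°) = 1.177.
F_nw = 0.6 × 100 × 1.177 = 70.61 ksi.
φR_n = 0.75 × 70.61 × 1.06 = 56.16 kip.

φR_n ≈ 56.2 kip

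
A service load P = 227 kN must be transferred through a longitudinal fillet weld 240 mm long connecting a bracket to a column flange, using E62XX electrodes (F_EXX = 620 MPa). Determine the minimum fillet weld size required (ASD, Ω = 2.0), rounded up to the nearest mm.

Total weld length L = 240 mm.
Required throat t_e = P × Ω / (0.6 F_EXX × L) = 227 × 2.0 / (0.6 × 620 × 240 × 10⁻³) = 5.085 mm.
Required leg w = t_e / 0.707 = 7.193 mm → use 8 mm.

w = 8 mm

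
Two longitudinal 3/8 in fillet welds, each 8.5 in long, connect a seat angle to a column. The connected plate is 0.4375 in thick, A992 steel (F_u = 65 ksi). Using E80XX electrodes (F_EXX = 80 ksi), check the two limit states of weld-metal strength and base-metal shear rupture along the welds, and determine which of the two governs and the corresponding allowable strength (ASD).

t_e = 0.707 × 0.375 = 0.2651 in; L = 17 in.
Weld metal: R_n/Ω = (1/2.0) × 0.6 × 80 × 0.2651 × 17 = 108.2 kip.
Base metal (shear rupture): R_n/Ω = (1/2.0) × 0.6 × 65 × 0.4375 × 17 = 145 kip.
Governing: weld metal.

R_n/Ω ≈ 108 kip (weld metal governs)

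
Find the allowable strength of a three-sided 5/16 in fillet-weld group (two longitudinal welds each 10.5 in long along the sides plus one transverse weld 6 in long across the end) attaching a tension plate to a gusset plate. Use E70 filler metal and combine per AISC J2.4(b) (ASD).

E70XX → F_EXX = 70 ksi.
t_e = 0.707 × 0.3125 = 0.2209 in.
R_nwl = 0.6 × 70 × 0.2209 × 21 = 194.9 kip (longitudinal, 2 welds).
R_nwt = 0.6 × 70 × 0.2209 × 6 = 55.68 kip (transverse, base value).
(i) R_nwl + R_nwt = 250.5 kip; (ii) 0.85 R_nwl + 1.5 R_nwt = 249.2 kip.
R_n = max = 250.5 kip [governs: (i)]; R_n/Ω = 125.3 kip.

R_n/Ω ≈ 125 kip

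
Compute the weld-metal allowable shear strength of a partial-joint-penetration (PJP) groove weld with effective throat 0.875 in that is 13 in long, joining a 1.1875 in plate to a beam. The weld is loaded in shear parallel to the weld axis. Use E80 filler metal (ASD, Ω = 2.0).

E80XX → F_EXX = 80 ksi.
Effective throat (given) t_e = 0.875 in.
A_we = 0.875 × 13 = 11.38 in².
F_nw = 0.6 F_EXX = 48 ksi.
R_n/Ω = (48 × 11.38) / 2.0 = 273 kips.

R_n/Ω ≈ 273 kips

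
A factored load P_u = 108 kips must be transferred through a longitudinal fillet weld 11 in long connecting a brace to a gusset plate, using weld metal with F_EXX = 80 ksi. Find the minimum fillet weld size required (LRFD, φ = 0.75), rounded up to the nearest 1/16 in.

w = 7/16 in

Total weld length L = 11 in.
Required throat t_e = P_u / (φ × 0.6 F_EXX × L) = 108 / (0.75 × 0.6 × 80 × 11) = 0.2727 in.
Required leg w = t_e / 0.707 = 0.3858 in → use 7/16 in.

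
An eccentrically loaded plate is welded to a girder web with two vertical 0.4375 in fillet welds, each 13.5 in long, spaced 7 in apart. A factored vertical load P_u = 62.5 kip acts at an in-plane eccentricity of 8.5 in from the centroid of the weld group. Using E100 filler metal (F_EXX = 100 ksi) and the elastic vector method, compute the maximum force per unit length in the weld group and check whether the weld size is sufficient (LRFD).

f_max ≈ 6.83 kip/in; adequate

Total weld length L_w = 27 in. Treat welds as unit-width lines.
Polar moment about centroid: J = 2[d³/12 + d(b/2)²] = 2[13.5³/12 + 13.5×3.5²] = 740.8 in³.
Direct shear f_v = P/L_w = 62.5 / 27 = 2.315 kip/in (vertical).
Torsion M = P·e = 62.5 × 8.5 = 531.25 kip·in.
Critical point at (x, y) = (3.5, 6.75) from centroid. f_tx = M·y/J = 4.841 kip/in; f_ty = M·x/J = 2.51 kip/in.
Resultant f_max = √[f_tx² + (f_v + f_ty)²] = √[4.841² + (2.315 + 2.51)²] = 6.834 kip/in.
Capacity per unit length: φr_n = 0.75 × 0.6 × 100 × (0.707 × 0.4375) = 13.92 kip/in.
6.834 ≤ 13.92 → adequate.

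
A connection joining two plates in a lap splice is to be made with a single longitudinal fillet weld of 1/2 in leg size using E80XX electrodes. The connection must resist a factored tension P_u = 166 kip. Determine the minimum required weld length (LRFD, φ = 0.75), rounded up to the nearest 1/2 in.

L = 13.5 in

E80XX → F_EXX = 80 ksi.
Throat t_e = 0.707 × 0.5 = 0.3535 in.
φr_n = 0.75 × 0.6 × 80 × 0.3535 = 12.73 kip/in.
L_req = P_u / φr_n = 166 / 12.73 = 13.04 in total.
Round up → use L = 13.5 in.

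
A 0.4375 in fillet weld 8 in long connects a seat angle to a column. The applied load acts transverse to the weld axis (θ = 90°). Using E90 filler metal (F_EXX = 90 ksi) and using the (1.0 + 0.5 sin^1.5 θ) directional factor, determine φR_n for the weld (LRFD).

φR_n ≈ 150 kips

t_e = 0.707 × 0.4375 = 0.3093 in; A_we = 0.3093 × 8 = 2.474 in².
Directional factor: 1.0 + 0.5 sin^1.5(90°) = 1.5.
F_nw = 0.6 × 90 × 1.5 = 81 ksi.
φR_n = 0.75 × 81 × 2.474 = 150.3 kips.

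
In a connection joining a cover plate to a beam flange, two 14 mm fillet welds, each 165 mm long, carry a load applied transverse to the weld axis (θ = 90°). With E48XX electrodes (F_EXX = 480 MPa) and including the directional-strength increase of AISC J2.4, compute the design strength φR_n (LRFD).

t_e = 0.707 × 14 = 9.898 mm; A_we = 9.898 × 330 = 3266 mm².
Directional factor: 1.0 + 0.5 sin^1.5(90°) = 1.5.
F_nw = 0.6 × 480 × 1.5 = 432 MPa.
φR_n = 0.75 × 432 × 3266 × 10⁻³ = 1058 kN.

φR_n ≈ 1060 kN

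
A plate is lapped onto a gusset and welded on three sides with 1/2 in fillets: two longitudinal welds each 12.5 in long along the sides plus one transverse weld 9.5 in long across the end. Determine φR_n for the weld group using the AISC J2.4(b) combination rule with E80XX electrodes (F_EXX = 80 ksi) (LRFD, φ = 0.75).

t_e = 0.707 × 0.5 = 0.3535 in.
R_nwl = 0.6 × 80 × 0.3535 × 25 = 424.2 kips (longitudinal, 2 welds).
R_nwt = 0.6 × 80 × 0.3535 × 9.5 = 161.2 kips (transverse, base value).
(i) R_nwl + R_nwt = 585.4 kips; (ii) 0.85 R_nwl + 1.5 R_nwt = 602.4 kips.
R_n = max = 602.4 kips [governs: (ii)]; φR_n = 451.8 kips.

φR_n ≈ 452 kips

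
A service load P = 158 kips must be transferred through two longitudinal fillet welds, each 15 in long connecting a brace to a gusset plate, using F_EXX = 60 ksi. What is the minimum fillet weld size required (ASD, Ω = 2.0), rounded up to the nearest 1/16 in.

Total weld length L = 30 in.
Required throat t_e = P × Ω / (0.6 F_EXX × L) = 158 × 2.0 / (0.6 × 60 × 30) = 0.2926 in.
Required leg w = t_e / 0.707 = 0.4139 in → use 7/16 in.

w = 7/16 in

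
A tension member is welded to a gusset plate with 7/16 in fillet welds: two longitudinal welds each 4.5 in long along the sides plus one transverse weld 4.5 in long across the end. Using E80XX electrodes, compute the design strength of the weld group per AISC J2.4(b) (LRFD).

φR_n ≈ 160 kips

E80XX → F_EXX = 80 ksi.
t_e = 0.707 × 0.4375 = 0.3093 in.
R_nwl = 0.6 × 80 × 0.3093 × 9 = 133.6 kips (longitudinal, 2 welds).
R_nwt = 0.6 × 80 × 0.3093 × 4.5 = 66.81 kips (transverse, base value).
(i) R_nwl + R_nwt = 200.4 kips; (ii) 0.85 R_nwl + 1.5 R_nwt = 213.8 kips.
R_n = max = 213.8 kips [governs: (ii)]; φR_n = 160.3 kips.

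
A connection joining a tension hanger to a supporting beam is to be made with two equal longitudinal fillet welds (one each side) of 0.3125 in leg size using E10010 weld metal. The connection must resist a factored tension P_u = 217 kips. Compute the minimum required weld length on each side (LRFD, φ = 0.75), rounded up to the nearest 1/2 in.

E100XX → F_EXX = 100 ksi.
Throat t_e = 0.707 × 0.3125 = 0.2209 in.
φr_n = 0.75 × 0.6 × 100 × 0.2209 = 9.942 kips/in.
L_req = P_u / φr_n = 217 / 9.942 = 21.83 in total.
Per side: 21.83 / 2 = 10.91 in.
Round up → use L = 11 in on each side.

L = 11 in on each side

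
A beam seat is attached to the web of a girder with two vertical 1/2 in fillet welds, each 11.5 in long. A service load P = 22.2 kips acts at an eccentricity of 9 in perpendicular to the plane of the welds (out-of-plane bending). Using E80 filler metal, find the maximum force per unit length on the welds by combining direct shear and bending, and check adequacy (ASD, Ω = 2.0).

E80XX → F_EXX = 80 ksi.
L_w = 2 × 11.5 = 23 in; section modulus (unit throat) S = 2 × L²/6 = 44.08 in².
Direct shear f_v = P/L_w = 22.2/23 = 0.9652 kip/in.
Moment M = P × e = 22.2 × 9 = 199.8 kip·in; bending f_b = M/S = 4.532 kip/in.
f_max = √(f_v² + f_b²) = √(0.9652² + 4.532²) = 4.634 kip/in.
r_n/Ω = (1/2.0) × 0.6 × 80 × (0.707 × 0.5) = 8.484 kip/in → adequate.

f_max ≈ 4.63 kip/in; adequate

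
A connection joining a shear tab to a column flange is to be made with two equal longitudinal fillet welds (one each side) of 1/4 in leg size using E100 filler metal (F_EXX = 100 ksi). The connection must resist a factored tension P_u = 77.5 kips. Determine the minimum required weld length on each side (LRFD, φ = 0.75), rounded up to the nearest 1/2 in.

L = 5 in on each side

Throat t_e = 0.707 × 0.25 = 0.1767 in.
φr_n = 0.75 × 0.6 × 100 × 0.1767 = 7.954 kips/in.
L_req = P_u / φr_n = 77.5 / 7.954 = 9.744 in total.
Per side: 9.744 / 2 = 4.872 in.
Round up → use L = 5 in on each side.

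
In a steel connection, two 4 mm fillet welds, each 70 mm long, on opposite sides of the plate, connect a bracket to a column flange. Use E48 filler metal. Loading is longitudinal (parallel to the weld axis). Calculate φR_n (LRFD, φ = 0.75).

φR_n ≈ 85.5 kN

E48XX → F_EXX = 480 MPa.
Effective throat t_e = 0.707 × 4 = 2.828 mm.
Total length L = 140 mm; A_we = 2.828 × 140 = 395.9 mm².
F_nw = 0.6 F_EXX = 0.6 × 480 = 288 MPa.
φR_n = 0.75 × 288 × 395.9 × 10⁻³ = 85.52 kN.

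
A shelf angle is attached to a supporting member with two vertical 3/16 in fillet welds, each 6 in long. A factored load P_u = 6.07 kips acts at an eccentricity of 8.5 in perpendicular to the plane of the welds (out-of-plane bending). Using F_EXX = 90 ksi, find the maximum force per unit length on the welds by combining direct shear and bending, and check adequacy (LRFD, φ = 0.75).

L_w = 2 × 6 = 12 in; section modulus (unit throat) S = 2 × L²/6 = 12 in².
Direct shear f_v = P/L_w = 6.07/12 = 0.5058 kip/in.
Moment M = P × e = 6.07 × 8.5 = 51.595 kip·in; bending f_b = M/S = 4.3 kip/in.
f_max = √(f_v² + f_b²) = √(0.5058² + 4.3²) = 4.329 kip/in.
φr_n = 0.75 × 0.6 × 90 × (0.707 × 0.1875) = 5.369 kip/in → adequate.

f_max ≈ 4.33 kip/in; adequate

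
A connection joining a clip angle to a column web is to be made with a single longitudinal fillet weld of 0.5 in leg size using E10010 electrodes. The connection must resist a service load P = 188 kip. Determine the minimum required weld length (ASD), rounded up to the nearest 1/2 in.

L = 18 in

E100XX → F_EXX = 100 ksi.
Throat t_e = 0.707 × 0.5 = 0.3535 in.
r_n/Ω = (0.6 × 100 × 0.3535) / 2.0 = 10.6 kip/in.
L_req = P / (r_n/Ω) = 188 / 10.6 = 17.73 in total.
Round up → use L = 18 in.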